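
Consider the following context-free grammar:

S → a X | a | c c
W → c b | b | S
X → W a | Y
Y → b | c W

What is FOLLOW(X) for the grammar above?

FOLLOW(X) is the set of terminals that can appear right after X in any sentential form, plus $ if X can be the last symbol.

We compute FOLLOW(X) using the standard algorithm.
FOLLOW(S) starts with {$}.
FIRST(S) = {a, c}
FIRST(W) = {a, b, c}
FIRST(X) = {a, b, c}
FIRST(Y) = {b, c}
FOLLOW(S) = {$, a}
FOLLOW(W) = {$, a}
FOLLOW(X) = {$, a}
FOLLOW(Y) = {$, a}
Therefore, FOLLOW(X) = {$, a}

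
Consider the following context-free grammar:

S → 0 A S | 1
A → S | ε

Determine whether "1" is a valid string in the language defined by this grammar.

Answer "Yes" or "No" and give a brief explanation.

Yes - a valid derivation exists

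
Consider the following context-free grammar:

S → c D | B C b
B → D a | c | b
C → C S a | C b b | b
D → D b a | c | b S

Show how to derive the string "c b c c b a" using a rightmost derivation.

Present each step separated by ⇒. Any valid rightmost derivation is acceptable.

S ⇒ c D ⇒ c D b a ⇒ c b S b a ⇒ c b c D b a ⇒ c b c c b a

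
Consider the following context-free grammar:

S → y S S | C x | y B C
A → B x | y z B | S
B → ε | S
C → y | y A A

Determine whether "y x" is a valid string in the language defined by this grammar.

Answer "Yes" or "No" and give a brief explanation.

Yes - a valid derivation exists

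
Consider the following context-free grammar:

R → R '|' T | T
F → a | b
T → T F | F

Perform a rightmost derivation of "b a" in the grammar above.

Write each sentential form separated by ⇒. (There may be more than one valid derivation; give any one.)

R ⇒ T ⇒ T F ⇒ T a ⇒ F a ⇒ b a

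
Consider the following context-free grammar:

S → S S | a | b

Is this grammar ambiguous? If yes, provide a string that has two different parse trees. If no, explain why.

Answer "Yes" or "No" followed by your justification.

Yes - the string 'b a a a b' has two distinct leftmost derivations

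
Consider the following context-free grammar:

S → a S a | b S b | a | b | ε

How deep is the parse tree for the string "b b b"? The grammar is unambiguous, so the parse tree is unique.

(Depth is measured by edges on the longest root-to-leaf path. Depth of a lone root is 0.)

2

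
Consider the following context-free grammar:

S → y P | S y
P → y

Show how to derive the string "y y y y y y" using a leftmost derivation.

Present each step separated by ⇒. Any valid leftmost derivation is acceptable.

S ⇒ S y ⇒ S y y ⇒ S y y y ⇒ S y y y y ⇒ y P y y y y ⇒ y y y y y y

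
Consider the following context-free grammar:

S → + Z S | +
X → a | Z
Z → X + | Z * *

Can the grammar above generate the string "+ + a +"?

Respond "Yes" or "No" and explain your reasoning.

No - no valid derivation exists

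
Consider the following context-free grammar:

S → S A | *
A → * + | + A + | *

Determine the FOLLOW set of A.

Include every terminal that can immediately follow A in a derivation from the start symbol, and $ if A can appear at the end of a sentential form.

We compute FOLLOW(A) using the standard algorithm.
FOLLOW(S) starts with {$}.
FIRST(A) = {*, +}
FIRST(S) = {*}
FOLLOW(A) = {$, *, +}
FOLLOW(S) = {$, *, +}
Therefore, FOLLOW(A) = {$, *, +}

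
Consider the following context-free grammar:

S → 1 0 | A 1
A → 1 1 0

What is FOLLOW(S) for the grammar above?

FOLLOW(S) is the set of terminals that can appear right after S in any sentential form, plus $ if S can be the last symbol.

We compute FOLLOW(S) using the standard algorithm.
FOLLOW(S) starts with {$}.
FIRST(A) = {1}
FIRST(S) = {1}
FOLLOW(A) = {1}
FOLLOW(S) = {$}
Therefore, FOLLOW(S) = {$}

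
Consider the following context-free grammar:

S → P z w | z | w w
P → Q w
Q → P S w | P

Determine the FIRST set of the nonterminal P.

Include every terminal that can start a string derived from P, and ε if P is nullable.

We compute FIRST(P) using the standard algorithm.
FIRST(P) = {}
FIRST(Q) = {}
FIRST(S) = {w, z}
Therefore, FIRST(P) = {}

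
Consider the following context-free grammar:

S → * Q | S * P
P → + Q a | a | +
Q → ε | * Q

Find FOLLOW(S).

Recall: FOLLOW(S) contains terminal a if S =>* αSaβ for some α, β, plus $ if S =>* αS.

We compute FOLLOW(S) using the standard algorithm.
FOLLOW(S) starts with {$}.
FIRST(P) = {+, a}
FIRST(Q) = {*, ε}
FIRST(S) = {*}
FOLLOW(P) = {$, *}
FOLLOW(Q) = {$, *, a}
FOLLOW(S) = {$, *}
Therefore, FOLLOW(S) = {$, *}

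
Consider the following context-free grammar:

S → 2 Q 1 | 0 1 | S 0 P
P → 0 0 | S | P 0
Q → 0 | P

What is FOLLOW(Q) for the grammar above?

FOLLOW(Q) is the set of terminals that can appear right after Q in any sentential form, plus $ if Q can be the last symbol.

We compute FOLLOW(Q) using the standard algorithm.
FOLLOW(S) starts with {$}.
FIRST(P) = {0, 2}
FIRST(Q) = {0, 2}
FIRST(S) = {0, 2}
FOLLOW(P) = {$, 0, 1}
FOLLOW(Q) = {1}
FOLLOW(S) = {$, 0, 1}
Therefore, FOLLOW(Q) = {1}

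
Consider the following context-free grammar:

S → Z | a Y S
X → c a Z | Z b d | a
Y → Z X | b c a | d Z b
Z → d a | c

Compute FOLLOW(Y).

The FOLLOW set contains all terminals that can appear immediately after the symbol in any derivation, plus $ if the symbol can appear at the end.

We compute FOLLOW(Y) using the standard algorithm.
FOLLOW(S) starts with {$}.
FIRST(S) = {a, c, d}
FIRST(X) = {a, c, d}
FIRST(Y) = {b, c, d}
FIRST(Z) = {c, d}
FOLLOW(S) = {$}
FOLLOW(X) = {a, c, d}
FOLLOW(Y) = {a, c, d}
FOLLOW(Z) = {$, a, b, c, d}
Therefore, FOLLOW(Y) = {a, c, d}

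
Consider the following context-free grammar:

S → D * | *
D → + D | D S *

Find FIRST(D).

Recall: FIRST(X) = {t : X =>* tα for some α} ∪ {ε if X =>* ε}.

We compute FIRST(D) using the standard algorithm.
FIRST(D) = {+}
FIRST(S) = {*, +}
Therefore, FIRST(D) = {+}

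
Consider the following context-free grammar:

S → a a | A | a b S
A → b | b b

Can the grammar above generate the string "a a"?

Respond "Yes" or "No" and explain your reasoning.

Yes - a valid derivation exists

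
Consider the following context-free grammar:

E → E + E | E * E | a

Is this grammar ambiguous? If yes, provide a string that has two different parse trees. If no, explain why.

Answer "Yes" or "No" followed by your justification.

Yes - the string 'a * a + a + a' has two distinct leftmost derivations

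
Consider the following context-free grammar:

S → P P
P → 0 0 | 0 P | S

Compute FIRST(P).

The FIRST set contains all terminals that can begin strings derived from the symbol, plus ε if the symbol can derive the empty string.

We compute FIRST(P) using the standard algorithm.
FIRST(P) = {0}
FIRST(S) = {0}
Therefore, FIRST(P) = {0}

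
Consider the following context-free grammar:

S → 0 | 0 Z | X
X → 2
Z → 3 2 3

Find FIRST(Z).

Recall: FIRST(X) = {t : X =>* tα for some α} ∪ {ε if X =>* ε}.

We compute FIRST(Z) using the standard algorithm.
FIRST(S) = {0, 2}
FIRST(X) = {2}
FIRST(Z) = {3}
Therefore, FIRST(Z) = {3}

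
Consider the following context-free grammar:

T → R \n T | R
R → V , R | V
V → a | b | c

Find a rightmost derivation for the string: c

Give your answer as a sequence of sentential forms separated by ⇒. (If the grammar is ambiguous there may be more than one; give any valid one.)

T ⇒ R ⇒ V ⇒ c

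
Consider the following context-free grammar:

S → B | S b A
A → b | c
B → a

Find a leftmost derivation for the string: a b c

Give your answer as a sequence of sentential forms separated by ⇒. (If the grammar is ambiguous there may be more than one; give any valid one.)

S ⇒ S b A ⇒ B b A ⇒ a b A ⇒ a b c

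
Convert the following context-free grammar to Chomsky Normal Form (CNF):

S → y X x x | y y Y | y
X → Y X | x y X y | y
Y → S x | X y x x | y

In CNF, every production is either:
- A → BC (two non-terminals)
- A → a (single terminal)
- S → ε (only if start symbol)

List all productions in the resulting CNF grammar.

TY → y; TX → x; S → y; X → y; Y → y; S → TY X0; X0 → X X1; X1 → TX TX; S → TY X2; X2 → TY Y; X → Y X; X → TX X3; X3 → TY X4; X4 → X TY; Y → S TX; Y → X X5; X5 → TY X6; X6 → TX TX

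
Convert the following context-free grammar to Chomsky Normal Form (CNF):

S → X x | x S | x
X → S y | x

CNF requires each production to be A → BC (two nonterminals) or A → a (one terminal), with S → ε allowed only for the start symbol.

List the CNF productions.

TX → x; S → x; TY → y; X → x; S → X TX; S → TX S; X → S TY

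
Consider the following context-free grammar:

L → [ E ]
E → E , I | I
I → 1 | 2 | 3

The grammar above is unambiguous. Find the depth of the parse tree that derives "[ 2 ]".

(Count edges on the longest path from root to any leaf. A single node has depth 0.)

3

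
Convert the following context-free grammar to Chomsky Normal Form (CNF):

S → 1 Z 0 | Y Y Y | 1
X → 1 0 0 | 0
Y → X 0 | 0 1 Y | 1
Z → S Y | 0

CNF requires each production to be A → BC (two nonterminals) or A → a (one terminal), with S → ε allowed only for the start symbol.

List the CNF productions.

T1 → 1; T0 → 0; S → 1; X → 0; Y → 1; Z → 0; S → T1 X0; X0 → Z T0; S → Y X1; X1 → Y Y; X → T1 X2; X2 → T0 T0; Y → X T0; Y → T0 X3; X3 → T1 Y; Z → S Y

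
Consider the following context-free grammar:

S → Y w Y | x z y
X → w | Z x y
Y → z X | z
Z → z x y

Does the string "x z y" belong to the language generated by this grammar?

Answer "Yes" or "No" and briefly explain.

Yes - a valid derivation exists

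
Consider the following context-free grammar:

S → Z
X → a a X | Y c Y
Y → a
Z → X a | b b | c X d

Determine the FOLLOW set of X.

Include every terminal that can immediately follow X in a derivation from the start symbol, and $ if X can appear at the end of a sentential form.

We compute FOLLOW(X) using the standard algorithm.
FOLLOW(S) starts with {$}.
FIRST(S) = {a, b, c}
FIRST(X) = {a}
FIRST(Y) = {a}
FIRST(Z) = {a, b, c}
FOLLOW(S) = {$}
FOLLOW(X) = {a, d}
FOLLOW(Y) = {a, c, d}
FOLLOW(Z) = {$}
Therefore, FOLLOW(X) = {a, d}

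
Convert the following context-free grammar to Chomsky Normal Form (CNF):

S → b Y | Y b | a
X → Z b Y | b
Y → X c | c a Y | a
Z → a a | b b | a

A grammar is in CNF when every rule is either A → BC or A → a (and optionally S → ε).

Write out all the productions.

TB → b; S → a; X → b; TC → c; TA → a; Y → a; Z → a; S → TB Y; S → Y TB; X → Z X0; X0 → TB Y; Y → X TC; Y → TC X1; X1 → TA Y; Z → TA TA; Z → TB TB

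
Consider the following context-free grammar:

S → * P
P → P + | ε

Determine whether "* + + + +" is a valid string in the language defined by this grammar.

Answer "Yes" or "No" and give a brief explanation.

Yes - a valid derivation exists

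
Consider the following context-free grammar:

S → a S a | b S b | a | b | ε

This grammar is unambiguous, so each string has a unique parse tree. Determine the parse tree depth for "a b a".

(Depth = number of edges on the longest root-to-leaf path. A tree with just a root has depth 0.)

2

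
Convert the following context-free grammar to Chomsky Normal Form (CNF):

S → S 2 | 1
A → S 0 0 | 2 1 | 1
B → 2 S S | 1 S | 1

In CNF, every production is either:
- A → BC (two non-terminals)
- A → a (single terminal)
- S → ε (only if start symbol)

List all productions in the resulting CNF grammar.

T2 → 2; S → 1; T0 → 0; T1 → 1; A → 1; B → 1; S → S T2; A → S X0; X0 → T0 T0; A → T2 T1; B → T2 X1; X1 → S S; B → T1 S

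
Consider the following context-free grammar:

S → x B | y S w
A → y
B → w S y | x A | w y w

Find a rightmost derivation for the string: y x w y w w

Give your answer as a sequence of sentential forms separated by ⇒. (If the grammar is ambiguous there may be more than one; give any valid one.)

S ⇒ y S w ⇒ y x B w ⇒ y x w y w w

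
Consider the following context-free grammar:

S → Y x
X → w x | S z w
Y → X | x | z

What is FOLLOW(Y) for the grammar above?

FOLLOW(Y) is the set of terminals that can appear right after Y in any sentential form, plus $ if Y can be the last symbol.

We compute FOLLOW(Y) using the standard algorithm.
FOLLOW(S) starts with {$}.
FIRST(S) = {w, x, z}
FIRST(X) = {w, x, z}
FIRST(Y) = {w, x, z}
FOLLOW(S) = {$, z}
FOLLOW(X) = {x}
FOLLOW(Y) = {x}
Therefore, FOLLOW(Y) = {x}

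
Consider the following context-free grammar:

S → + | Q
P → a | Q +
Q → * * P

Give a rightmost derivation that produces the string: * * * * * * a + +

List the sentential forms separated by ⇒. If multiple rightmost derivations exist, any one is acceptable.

S ⇒ Q ⇒ * * P ⇒ * * Q + ⇒ * * * * P + ⇒ * * * * Q + + ⇒ * * * * * * P + + ⇒ * * * * * * a + +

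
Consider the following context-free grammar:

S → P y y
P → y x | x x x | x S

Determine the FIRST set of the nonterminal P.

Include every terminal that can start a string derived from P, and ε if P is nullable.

We compute FIRST(P) using the standard algorithm.
FIRST(P) = {x, y}
FIRST(S) = {x, y}
Therefore, FIRST(P) = {x, y}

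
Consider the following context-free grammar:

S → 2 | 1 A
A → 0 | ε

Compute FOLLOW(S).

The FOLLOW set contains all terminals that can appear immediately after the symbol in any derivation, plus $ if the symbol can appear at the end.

We compute FOLLOW(S) using the standard algorithm.
FOLLOW(S) starts with {$}.
FIRST(A) = {0, ε}
FIRST(S) = {1, 2}
FOLLOW(A) = {$}
FOLLOW(S) = {$}
Therefore, FOLLOW(S) = {$}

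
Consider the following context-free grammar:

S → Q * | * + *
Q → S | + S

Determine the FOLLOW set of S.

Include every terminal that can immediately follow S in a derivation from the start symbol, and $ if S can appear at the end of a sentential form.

We compute FOLLOW(S) using the standard algorithm.
FOLLOW(S) starts with {$}.
FIRST(Q) = {*, +}
FIRST(S) = {*, +}
FOLLOW(Q) = {*}
FOLLOW(S) = {$, *}
Therefore, FOLLOW(S) = {$, *}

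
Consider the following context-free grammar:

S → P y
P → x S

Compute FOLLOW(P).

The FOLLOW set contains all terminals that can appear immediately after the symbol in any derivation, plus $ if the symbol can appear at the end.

We compute FOLLOW(P) using the standard algorithm.
FOLLOW(S) starts with {$}.
FIRST(P) = {x}
FIRST(S) = {x}
FOLLOW(P) = {y}
FOLLOW(S) = {$, y}
Therefore, FOLLOW(P) = {y}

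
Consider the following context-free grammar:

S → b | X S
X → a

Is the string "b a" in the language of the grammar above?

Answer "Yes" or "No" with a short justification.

No - no valid derivation exists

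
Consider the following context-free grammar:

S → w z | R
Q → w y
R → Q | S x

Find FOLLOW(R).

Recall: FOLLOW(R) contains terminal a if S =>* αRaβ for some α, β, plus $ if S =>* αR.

We compute FOLLOW(R) using the standard algorithm.
FOLLOW(S) starts with {$}.
FIRST(Q) = {w}
FIRST(R) = {w}
FIRST(S) = {w}
FOLLOW(Q) = {$, x}
FOLLOW(R) = {$, x}
FOLLOW(S) = {$, x}
Therefore, FOLLOW(R) = {$, x}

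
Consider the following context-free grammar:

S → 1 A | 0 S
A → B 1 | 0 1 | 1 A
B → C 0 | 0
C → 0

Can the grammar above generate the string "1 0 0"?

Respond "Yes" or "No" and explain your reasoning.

No - no valid derivation exists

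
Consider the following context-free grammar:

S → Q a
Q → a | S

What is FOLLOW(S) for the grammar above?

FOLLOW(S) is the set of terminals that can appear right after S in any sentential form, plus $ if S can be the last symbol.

We compute FOLLOW(S) using the standard algorithm.
FOLLOW(S) starts with {$}.
FIRST(Q) = {a}
FIRST(S) = {a}
FOLLOW(Q) = {a}
FOLLOW(S) = {$, a}
Therefore, FOLLOW(S) = {$, a}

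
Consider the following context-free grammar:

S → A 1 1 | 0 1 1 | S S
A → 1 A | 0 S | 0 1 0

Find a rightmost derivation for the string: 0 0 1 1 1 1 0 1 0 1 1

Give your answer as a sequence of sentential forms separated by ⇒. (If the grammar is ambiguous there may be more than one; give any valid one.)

S ⇒ S S ⇒ S A 1 1 ⇒ S 0 1 0 1 1 ⇒ A 1 1 0 1 0 1 1 ⇒ 0 S 1 1 0 1 0 1 1 ⇒ 0 0 1 1 1 1 0 1 0 1 1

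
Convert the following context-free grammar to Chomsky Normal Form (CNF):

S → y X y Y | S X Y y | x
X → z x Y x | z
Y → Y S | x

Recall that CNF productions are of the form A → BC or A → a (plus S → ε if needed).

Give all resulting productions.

TY → y; S → x; TZ → z; TX → x; X → z; Y → x; S → TY X0; X0 → X X1; X1 → TY Y; S → S X2; X2 → X X3; X3 → Y TY; X → TZ X4; X4 → TX X5; X5 → Y TX; Y → Y S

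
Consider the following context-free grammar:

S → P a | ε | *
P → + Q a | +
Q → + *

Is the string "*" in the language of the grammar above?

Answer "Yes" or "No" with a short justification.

Yes - a valid derivation exists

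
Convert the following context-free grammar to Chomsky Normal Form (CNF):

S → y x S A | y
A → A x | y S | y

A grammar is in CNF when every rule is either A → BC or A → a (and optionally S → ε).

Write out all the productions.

TY → y; TX → x; S → y; A → y; S → TY X0; X0 → TX X1; X1 → S A; A → A TX; A → TY S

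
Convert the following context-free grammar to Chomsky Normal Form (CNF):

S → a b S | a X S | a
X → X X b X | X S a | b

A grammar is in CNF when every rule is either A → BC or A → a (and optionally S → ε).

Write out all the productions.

TA → a; TB → b; S → a; X → b; S → TA X0; X0 → TB S; S → TA X1; X1 → X S; X → X X2; X2 → X X3; X3 → TB X; X → X X4; X4 → S TA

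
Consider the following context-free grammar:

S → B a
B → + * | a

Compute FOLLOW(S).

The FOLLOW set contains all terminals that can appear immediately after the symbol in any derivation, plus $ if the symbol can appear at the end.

We compute FOLLOW(S) using the standard algorithm.
FOLLOW(S) starts with {$}.
FIRST(B) = {+, a}
FIRST(S) = {+, a}
FOLLOW(B) = {a}
FOLLOW(S) = {$}
Therefore, FOLLOW(S) = {$}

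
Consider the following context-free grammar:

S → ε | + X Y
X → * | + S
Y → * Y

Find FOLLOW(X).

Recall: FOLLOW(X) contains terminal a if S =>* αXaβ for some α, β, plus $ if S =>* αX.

We compute FOLLOW(X) using the standard algorithm.
FOLLOW(S) starts with {$}.
FIRST(S) = {+, ε}
FIRST(X) = {*, +}
FIRST(Y) = {*}
FOLLOW(S) = {$, *}
FOLLOW(X) = {*}
FOLLOW(Y) = {$, *}
Therefore, FOLLOW(X) = {*}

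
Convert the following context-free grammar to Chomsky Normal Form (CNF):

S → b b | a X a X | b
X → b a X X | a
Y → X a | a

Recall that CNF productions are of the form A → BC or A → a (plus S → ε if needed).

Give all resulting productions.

TB → b; TA → a; S → b; X → a; Y → a; S → TB TB; S → TA X0; X0 → X X1; X1 → TA X; X → TB X2; X2 → TA X3; X3 → X X; Y → X TA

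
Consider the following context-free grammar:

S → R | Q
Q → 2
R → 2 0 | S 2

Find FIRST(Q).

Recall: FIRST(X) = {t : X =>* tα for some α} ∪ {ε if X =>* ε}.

We compute FIRST(Q) using the standard algorithm.
FIRST(Q) = {2}
FIRST(R) = {2}
FIRST(S) = {2}
Therefore, FIRST(Q) = {2}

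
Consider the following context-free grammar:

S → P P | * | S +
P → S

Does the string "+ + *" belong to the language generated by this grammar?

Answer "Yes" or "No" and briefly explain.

No - no valid derivation exists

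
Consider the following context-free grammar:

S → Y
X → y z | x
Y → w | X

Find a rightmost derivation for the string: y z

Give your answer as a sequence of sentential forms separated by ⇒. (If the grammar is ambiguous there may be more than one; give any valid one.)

S ⇒ Y ⇒ X ⇒ y z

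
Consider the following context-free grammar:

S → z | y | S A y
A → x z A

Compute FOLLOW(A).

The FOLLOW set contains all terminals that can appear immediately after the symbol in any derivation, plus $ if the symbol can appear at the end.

We compute FOLLOW(A) using the standard algorithm.
FOLLOW(S) starts with {$}.
FIRST(A) = {x}
FIRST(S) = {y, z}
FOLLOW(A) = {y}
FOLLOW(S) = {$, x}
Therefore, FOLLOW(A) = {y}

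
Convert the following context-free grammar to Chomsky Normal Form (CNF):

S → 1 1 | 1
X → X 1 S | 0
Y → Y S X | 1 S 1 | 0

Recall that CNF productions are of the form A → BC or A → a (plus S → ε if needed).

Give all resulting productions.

T1 → 1; S → 1; X → 0; Y → 0; S → T1 T1; X → X X0; X0 → T1 S; Y → Y X1; X1 → S X; Y → T1 X2; X2 → S T1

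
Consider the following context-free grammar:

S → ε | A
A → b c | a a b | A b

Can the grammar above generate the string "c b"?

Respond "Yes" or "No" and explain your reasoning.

No - no valid derivation exists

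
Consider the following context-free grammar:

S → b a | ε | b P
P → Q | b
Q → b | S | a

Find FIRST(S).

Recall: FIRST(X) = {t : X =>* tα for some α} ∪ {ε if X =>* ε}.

We compute FIRST(S) using the standard algorithm.
FIRST(P) = {a, b, ε}
FIRST(Q) = {a, b, ε}
FIRST(S) = {b, ε}
Therefore, FIRST(S) = {b, ε}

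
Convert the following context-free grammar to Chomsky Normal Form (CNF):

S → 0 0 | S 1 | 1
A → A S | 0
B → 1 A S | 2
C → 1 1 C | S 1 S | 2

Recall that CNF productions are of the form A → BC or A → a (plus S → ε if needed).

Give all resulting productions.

T0 → 0; T1 → 1; S → 1; A → 0; B → 2; C → 2; S → T0 T0; S → S T1; A → A S; B → T1 X0; X0 → A S; C → T1 X1; X1 → T1 C; C → S X2; X2 → T1 S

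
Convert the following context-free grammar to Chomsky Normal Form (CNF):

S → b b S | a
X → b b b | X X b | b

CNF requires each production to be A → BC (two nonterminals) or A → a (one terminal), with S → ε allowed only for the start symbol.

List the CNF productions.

TB → b; S → a; X → b; S → TB X0; X0 → TB S; X → TB X1; X1 → TB TB; X → X X2; X2 → X TB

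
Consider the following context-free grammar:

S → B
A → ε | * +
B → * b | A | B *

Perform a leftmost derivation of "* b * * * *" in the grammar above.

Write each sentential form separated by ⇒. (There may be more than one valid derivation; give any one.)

S ⇒ B ⇒ B * ⇒ B * * ⇒ B * * * ⇒ B * * * * ⇒ * b * * * *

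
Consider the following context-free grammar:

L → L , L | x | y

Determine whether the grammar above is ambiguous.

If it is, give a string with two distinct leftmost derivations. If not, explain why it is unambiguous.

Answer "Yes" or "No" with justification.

Yes - the string 'x , y , x , x , x' has two distinct leftmost derivations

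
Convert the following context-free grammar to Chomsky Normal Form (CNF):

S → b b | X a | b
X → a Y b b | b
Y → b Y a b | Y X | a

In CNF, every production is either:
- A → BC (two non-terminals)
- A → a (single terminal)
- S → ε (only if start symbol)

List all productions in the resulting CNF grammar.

TB → b; TA → a; S → b; X → b; Y → a; S → TB TB; S → X TA; X → TA X0; X0 → Y X1; X1 → TB TB; Y → TB X2; X2 → Y X3; X3 → TA TB; Y → Y X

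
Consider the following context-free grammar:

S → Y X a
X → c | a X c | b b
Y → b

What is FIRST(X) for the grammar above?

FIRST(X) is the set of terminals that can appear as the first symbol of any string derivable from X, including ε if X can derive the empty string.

We compute FIRST(X) using the standard algorithm.
FIRST(S) = {b}
FIRST(X) = {a, b, c}
FIRST(Y) = {b}
Therefore, FIRST(X) = {a, b, c}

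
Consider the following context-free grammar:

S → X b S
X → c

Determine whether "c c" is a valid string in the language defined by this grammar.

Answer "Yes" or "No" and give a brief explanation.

No - no valid derivation exists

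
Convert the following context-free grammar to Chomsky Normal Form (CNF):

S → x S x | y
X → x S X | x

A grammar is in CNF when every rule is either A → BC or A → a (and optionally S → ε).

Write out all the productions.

TX → x; S → y; X → x; S → TX X0; X0 → S TX; X → TX X1; X1 → S X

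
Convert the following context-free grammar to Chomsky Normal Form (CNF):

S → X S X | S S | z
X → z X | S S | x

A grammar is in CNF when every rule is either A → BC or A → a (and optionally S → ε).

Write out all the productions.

S → z; TZ → z; X → x; S → X X0; X0 → S X; S → S S; X → TZ X; X → S S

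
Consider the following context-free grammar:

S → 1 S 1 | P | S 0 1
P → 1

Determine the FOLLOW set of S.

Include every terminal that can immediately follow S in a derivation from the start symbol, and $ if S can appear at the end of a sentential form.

We compute FOLLOW(S) using the standard algorithm.
FOLLOW(S) starts with {$}.
FIRST(P) = {1}
FIRST(S) = {1}
FOLLOW(P) = {$, 0, 1}
FOLLOW(S) = {$, 0, 1}
Therefore, FOLLOW(S) = {$, 0, 1}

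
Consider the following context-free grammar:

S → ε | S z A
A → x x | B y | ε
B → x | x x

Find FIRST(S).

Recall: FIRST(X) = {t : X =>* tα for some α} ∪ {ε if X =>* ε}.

We compute FIRST(S) using the standard algorithm.
FIRST(A) = {x, ε}
FIRST(B) = {x}
FIRST(S) = {z, ε}
Therefore, FIRST(S) = {z, ε}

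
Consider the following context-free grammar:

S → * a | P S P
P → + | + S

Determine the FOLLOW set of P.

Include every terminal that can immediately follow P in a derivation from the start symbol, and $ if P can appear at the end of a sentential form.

We compute FOLLOW(P) using the standard algorithm.
FOLLOW(S) starts with {$}.
FIRST(P) = {+}
FIRST(S) = {*, +}
FOLLOW(P) = {$, *, +}
FOLLOW(S) = {$, *, +}
Therefore, FOLLOW(P) = {$, *, +}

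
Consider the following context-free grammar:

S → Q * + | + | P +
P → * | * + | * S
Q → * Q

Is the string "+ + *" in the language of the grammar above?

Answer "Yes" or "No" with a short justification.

No - no valid derivation exists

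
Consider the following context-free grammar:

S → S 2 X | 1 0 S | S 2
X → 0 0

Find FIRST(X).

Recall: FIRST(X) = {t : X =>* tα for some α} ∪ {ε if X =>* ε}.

We compute FIRST(X) using the standard algorithm.
FIRST(S) = {1}
FIRST(X) = {0}
Therefore, FIRST(X) = {0}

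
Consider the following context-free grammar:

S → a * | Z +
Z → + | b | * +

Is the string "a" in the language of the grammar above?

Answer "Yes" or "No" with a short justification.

No - no valid derivation exists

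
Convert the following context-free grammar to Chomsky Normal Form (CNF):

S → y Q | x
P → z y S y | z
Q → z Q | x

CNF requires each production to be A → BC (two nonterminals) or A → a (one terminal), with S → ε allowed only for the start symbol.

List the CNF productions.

TY → y; S → x; TZ → z; P → z; Q → x; S → TY Q; P → TZ X0; X0 → TY X1; X1 → S TY; Q → TZ Q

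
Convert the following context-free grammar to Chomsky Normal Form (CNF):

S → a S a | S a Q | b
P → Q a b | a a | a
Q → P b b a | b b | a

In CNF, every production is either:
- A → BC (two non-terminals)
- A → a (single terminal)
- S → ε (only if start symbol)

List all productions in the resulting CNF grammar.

TA → a; S → b; TB → b; P → a; Q → a; S → TA X0; X0 → S TA; S → S X1; X1 → TA Q; P → Q X2; X2 → TA TB; P → TA TA; Q → P X3; X3 → TB X4; X4 → TB TA; Q → TB TB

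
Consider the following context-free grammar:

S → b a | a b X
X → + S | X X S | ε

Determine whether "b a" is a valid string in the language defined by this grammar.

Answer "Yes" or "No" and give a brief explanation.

Yes - a valid derivation exists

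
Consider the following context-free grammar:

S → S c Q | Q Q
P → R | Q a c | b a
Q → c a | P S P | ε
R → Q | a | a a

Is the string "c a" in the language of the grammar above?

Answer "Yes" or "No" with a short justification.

Yes - a valid derivation exists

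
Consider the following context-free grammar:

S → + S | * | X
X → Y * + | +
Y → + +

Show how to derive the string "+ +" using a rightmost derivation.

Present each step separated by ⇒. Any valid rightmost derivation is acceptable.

S ⇒ + S ⇒ + X ⇒ + +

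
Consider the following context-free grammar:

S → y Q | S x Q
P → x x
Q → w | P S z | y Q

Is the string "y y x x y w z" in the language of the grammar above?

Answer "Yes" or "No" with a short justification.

Yes - a valid derivation exists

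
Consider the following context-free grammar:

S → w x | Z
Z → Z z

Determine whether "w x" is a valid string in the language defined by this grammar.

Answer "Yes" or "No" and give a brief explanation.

Yes - a valid derivation exists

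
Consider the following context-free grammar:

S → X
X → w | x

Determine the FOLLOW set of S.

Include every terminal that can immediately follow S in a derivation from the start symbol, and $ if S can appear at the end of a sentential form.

We compute FOLLOW(S) using the standard algorithm.
FOLLOW(S) starts with {$}.
FIRST(S) = {w, x}
FIRST(X) = {w, x}
FOLLOW(S) = {$}
FOLLOW(X) = {$}
Therefore, FOLLOW(S) = {$}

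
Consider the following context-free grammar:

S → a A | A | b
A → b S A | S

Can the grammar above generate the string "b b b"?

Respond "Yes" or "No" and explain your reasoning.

Yes - a valid derivation exists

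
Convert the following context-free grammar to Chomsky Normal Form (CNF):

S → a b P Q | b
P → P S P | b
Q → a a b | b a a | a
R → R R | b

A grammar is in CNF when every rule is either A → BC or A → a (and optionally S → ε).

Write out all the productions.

TA → a; TB → b; S → b; P → b; Q → a; R → b; S → TA X0; X0 → TB X1; X1 → P Q; P → P X2; X2 → S P; Q → TA X3; X3 → TA TB; Q → TB X4; X4 → TA TA; R → R R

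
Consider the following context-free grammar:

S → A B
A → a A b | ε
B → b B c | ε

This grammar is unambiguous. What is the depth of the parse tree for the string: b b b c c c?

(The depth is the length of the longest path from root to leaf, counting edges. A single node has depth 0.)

5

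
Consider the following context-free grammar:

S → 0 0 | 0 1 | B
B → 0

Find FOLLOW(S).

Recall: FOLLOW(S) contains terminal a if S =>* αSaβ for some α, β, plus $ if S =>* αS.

We compute FOLLOW(S) using the standard algorithm.
FOLLOW(S) starts with {$}.
FIRST(B) = {0}
FIRST(S) = {0}
FOLLOW(B) = {$}
FOLLOW(S) = {$}
Therefore, FOLLOW(S) = {$}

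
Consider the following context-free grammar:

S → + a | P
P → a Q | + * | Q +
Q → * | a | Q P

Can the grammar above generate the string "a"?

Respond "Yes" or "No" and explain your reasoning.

No - no valid derivation exists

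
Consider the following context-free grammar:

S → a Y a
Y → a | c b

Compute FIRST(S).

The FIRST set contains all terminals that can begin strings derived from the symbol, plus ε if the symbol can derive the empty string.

We compute FIRST(S) using the standard algorithm.
FIRST(S) = {a}
FIRST(Y) = {a, c}
Therefore, FIRST(S) = {a}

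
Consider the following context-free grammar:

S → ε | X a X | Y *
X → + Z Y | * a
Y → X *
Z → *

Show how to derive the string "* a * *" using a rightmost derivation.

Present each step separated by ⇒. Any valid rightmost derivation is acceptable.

S ⇒ Y * ⇒ X * * ⇒ * a * *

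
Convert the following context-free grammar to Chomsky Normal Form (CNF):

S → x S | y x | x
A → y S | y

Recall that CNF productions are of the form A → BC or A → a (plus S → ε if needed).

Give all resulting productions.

TX → x; TY → y; S → x; A → y; S → TX S; S → TY TX; A → TY S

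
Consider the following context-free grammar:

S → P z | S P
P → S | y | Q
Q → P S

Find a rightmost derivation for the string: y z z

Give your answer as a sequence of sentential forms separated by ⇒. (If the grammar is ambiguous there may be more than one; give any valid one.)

S ⇒ P z ⇒ S z ⇒ P z z ⇒ y z z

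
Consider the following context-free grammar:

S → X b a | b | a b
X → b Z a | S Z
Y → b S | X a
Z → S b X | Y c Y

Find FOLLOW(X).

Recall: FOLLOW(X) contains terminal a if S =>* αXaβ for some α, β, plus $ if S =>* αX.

We compute FOLLOW(X) using the standard algorithm.
FOLLOW(S) starts with {$}.
FIRST(S) = {a, b}
FIRST(X) = {a, b}
FIRST(Y) = {a, b}
FIRST(Z) = {a, b}
FOLLOW(S) = {$, a, b, c}
FOLLOW(X) = {a, b}
FOLLOW(Y) = {a, b, c}
FOLLOW(Z) = {a, b}
Therefore, FOLLOW(X) = {a, b}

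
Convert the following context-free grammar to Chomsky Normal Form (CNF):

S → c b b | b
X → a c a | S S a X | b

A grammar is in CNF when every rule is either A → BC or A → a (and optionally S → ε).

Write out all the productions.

TC → c; TB → b; S → b; TA → a; X → b; S → TC X0; X0 → TB TB; X → TA X1; X1 → TC TA; X → S X2; X2 → S X3; X3 → TA X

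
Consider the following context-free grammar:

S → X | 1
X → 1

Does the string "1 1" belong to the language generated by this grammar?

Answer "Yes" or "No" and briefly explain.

No - no valid derivation exists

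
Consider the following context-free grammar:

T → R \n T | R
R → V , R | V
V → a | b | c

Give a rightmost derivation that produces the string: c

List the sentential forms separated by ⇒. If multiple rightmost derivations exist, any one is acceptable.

T ⇒ R ⇒ V ⇒ c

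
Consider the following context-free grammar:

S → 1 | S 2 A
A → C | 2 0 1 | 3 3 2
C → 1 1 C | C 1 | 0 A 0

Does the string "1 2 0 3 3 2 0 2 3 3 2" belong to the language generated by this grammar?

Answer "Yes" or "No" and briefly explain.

Yes - a valid derivation exists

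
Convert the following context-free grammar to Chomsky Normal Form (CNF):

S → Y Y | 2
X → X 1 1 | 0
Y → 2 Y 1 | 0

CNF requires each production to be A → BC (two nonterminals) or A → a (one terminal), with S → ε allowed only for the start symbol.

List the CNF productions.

S → 2; T1 → 1; X → 0; T2 → 2; Y → 0; S → Y Y; X → X X0; X0 → T1 T1; Y → T2 X1; X1 → Y T1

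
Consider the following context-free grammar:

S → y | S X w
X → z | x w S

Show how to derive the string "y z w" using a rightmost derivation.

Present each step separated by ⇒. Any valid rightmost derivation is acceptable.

S ⇒ S X w ⇒ S z w ⇒ y z w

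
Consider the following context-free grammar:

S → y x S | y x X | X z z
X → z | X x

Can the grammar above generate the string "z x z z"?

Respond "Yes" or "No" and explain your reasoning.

Yes - a valid derivation exists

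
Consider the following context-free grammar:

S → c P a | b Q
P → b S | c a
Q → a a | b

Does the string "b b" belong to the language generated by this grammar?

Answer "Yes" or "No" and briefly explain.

Yes - a valid derivation exists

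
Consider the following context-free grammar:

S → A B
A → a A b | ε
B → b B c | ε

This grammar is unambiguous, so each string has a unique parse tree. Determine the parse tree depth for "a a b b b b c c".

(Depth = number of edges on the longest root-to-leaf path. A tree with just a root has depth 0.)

4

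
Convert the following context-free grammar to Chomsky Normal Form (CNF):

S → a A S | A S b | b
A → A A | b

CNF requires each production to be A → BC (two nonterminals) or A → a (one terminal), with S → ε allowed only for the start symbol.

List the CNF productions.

TA → a; TB → b; S → b; A → b; S → TA X0; X0 → A S; S → A X1; X1 → S TB; A → A A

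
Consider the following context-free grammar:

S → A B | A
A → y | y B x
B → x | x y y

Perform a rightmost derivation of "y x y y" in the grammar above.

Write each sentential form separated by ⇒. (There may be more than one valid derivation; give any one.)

S ⇒ A B ⇒ A x y y ⇒ y x y y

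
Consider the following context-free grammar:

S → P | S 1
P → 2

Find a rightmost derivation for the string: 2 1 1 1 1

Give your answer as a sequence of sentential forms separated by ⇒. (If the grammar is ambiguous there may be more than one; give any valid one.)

S ⇒ S 1 ⇒ S 1 1 ⇒ S 1 1 1 ⇒ S 1 1 1 1 ⇒ P 1 1 1 1 ⇒ 2 1 1 1 1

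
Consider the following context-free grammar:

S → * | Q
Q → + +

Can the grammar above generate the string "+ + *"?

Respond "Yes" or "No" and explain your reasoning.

No - no valid derivation exists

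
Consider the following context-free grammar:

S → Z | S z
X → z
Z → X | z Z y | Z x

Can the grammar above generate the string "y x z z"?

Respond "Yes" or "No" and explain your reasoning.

No - no valid derivation exists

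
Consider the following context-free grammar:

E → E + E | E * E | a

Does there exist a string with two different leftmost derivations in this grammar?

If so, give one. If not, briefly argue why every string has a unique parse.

Yes - the string 'a * a * a + a + a' has two distinct leftmost derivations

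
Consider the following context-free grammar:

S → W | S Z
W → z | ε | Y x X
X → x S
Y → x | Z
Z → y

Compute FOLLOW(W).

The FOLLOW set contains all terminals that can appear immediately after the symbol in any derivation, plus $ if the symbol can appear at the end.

We compute FOLLOW(W) using the standard algorithm.
FOLLOW(S) starts with {$}.
FIRST(S) = {x, y, z, ε}
FIRST(W) = {x, y, z, ε}
FIRST(X) = {x}
FIRST(Y) = {x, y}
FIRST(Z) = {y}
FOLLOW(S) = {$, y}
FOLLOW(W) = {$, y}
FOLLOW(X) = {$, y}
FOLLOW(Y) = {x}
FOLLOW(Z) = {$, x, y}
Therefore, FOLLOW(W) = {$, y}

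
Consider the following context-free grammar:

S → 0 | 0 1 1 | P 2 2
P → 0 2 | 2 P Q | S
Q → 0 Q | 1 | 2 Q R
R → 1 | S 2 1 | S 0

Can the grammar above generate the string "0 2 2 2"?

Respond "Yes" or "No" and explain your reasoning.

Yes - a valid derivation exists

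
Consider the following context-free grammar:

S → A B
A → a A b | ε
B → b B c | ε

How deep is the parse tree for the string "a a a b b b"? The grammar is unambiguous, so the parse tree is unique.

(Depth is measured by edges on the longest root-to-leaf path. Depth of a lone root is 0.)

5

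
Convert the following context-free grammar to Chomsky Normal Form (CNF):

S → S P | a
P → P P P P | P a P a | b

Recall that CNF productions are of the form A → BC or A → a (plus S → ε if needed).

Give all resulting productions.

S → a; TA → a; P → b; S → S P; P → P X0; X0 → P X1; X1 → P P; P → P X2; X2 → TA X3; X3 → P TA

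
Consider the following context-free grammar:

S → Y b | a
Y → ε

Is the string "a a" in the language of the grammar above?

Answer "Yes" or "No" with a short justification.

No - no valid derivation exists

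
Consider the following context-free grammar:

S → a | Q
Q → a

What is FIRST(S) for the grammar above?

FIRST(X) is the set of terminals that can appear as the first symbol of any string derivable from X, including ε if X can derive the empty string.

We compute FIRST(S) using the standard algorithm.
FIRST(Q) = {a}
FIRST(S) = {a}
Therefore, FIRST(S) = {a}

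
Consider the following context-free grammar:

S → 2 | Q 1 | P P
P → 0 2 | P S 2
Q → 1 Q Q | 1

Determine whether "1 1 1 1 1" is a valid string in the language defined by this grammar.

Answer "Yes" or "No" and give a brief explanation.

No - no valid derivation exists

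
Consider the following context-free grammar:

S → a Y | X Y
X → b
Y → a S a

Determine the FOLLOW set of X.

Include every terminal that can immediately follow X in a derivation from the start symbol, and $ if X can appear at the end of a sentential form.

We compute FOLLOW(X) using the standard algorithm.
FOLLOW(S) starts with {$}.
FIRST(S) = {a, b}
FIRST(X) = {b}
FIRST(Y) = {a}
FOLLOW(S) = {$, a}
FOLLOW(X) = {a}
FOLLOW(Y) = {$, a}
Therefore, FOLLOW(X) = {a}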